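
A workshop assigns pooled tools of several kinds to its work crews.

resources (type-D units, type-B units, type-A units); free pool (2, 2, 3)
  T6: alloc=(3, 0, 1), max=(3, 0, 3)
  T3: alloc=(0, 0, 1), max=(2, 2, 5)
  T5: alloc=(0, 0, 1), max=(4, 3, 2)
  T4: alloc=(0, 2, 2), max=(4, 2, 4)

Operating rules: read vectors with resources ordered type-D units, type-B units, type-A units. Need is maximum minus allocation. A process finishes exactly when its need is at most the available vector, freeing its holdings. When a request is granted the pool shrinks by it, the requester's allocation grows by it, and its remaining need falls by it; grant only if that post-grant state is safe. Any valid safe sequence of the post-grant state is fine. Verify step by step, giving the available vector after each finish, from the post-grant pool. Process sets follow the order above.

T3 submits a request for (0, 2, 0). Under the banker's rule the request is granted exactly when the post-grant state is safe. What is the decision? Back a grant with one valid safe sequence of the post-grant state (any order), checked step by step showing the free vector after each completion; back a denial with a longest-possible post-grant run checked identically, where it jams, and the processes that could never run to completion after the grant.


GRANT: granting preserves safety; a valid post-grant sequence is T6, T4, T3, T5.
Key observation: (2, 0, 3) free after granting still covers T6 first, and each release covers the next.
Verifying the post-grant state step by step:
  pool = (2, 0, 3)
  T6: need (0, 0, 2) fits (2, 0, 3); releases (3, 0, 1), pool now (5, 0, 4)
  T4: need (4, 0, 2) fits (5, 0, 4); releases (0, 2, 2), pool now (5, 2, 6)
  T3: need (2, 0, 4) fits (5, 2, 6); releases (0, 2, 1), pool now (5, 4, 7)
  T5: need (4, 3, 1) fits (5, 4, 7); releases (0, 0, 1), pool now (5, 4, 8)


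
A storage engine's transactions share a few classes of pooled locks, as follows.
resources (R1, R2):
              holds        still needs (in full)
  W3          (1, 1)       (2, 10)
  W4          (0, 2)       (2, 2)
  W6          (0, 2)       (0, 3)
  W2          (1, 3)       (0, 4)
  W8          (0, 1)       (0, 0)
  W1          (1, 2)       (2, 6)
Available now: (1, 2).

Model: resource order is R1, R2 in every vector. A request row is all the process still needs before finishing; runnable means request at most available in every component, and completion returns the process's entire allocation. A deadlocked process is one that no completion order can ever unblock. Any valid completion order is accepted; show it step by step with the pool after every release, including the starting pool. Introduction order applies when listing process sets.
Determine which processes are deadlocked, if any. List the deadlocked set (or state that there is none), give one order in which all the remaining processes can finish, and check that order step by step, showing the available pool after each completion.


Nothing here is deadlocked.
Key observation: W8 can run right away; the returned allocation unlocks the remaining processes in turn.
One completion order for the rest: W8, W6, W2, W4, W1, W3. Check, step by step:
  pool = (1, 2)
  run W8 (needs (0, 0), free (1, 2)); after release of (0, 1) the pool is (1, 3)
  run W6 (needs (0, 3), free (1, 3)); after release of (0, 2) the pool is (1, 5)
  run W2 (needs (0, 4), free (1, 5)); after release of (1, 3) the pool is (2, 8)
  run W4 (needs (2, 2), free (2, 8)); after release of (0, 2) the pool is (2, 10)
  run W1 (needs (2, 6), free (2, 10)); after release of (1, 2) the pool is (3, 12)
  run W3 (needs (2, 10), free (3, 12)); after release of (1, 1) the pool is (4, 13)


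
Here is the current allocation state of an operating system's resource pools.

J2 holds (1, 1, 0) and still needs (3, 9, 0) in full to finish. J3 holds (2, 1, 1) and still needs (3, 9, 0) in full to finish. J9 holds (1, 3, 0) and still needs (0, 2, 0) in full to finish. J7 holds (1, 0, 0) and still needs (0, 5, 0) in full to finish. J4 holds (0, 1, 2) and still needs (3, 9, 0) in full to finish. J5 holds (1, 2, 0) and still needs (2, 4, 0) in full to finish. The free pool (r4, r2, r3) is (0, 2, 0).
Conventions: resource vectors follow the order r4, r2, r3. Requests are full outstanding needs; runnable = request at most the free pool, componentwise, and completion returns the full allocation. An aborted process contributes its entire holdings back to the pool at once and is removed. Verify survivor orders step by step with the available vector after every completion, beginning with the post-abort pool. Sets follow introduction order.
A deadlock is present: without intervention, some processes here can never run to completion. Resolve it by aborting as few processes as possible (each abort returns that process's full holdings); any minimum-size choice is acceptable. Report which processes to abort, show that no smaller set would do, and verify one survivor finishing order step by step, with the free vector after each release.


The answer: abort J3 and J4.
Key observation: aborting J3 and J4 returns (2, 2, 3), and J2 — hopeless before — runs at step 3 with the returned capacity in the pool.
No one abort is enough; case by case: J2 alone leaves J3 blocked (short on r2); J3 alone leaves J2 blocked (short on r2); J9 alone leaves J2 blocked (short on r2); J7 alone leaves J2 blocked (short on r2); J4 alone leaves J2 blocked (short on r2); J5 alone leaves J2 blocked (short on r2).
The survivors complete as J5, J9, J2, J7. Verifying each step (starting from the post-abort pool):
  pool = (2, 4, 3)
  J5: need (2, 4, 0) fits (2, 4, 3); releases (1, 2, 0), pool now (3, 6, 3)
  J9: need (0, 2, 0) fits (3, 6, 3); releases (1, 3, 0), pool now (4, 9, 3)
  J2: need (3, 9, 0) fits (4, 9, 3); releases (1, 1, 0), pool now (5, 10, 3)
  J7: need (0, 5, 0) fits (5, 10, 3); releases (1, 0, 0), pool now (6, 10, 3)


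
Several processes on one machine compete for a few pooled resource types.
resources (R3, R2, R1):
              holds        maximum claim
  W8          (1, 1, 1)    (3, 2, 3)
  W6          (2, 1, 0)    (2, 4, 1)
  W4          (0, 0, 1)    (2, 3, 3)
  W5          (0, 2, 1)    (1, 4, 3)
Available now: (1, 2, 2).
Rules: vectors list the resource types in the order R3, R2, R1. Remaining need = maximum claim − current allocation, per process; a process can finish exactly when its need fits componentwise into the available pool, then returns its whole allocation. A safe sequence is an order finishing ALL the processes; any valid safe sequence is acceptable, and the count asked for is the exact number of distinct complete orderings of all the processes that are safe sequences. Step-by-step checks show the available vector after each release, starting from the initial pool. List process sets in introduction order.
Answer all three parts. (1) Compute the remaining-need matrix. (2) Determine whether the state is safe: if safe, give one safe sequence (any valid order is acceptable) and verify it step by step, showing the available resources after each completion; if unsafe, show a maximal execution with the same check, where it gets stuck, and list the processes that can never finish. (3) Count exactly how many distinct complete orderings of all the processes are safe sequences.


(1) Need matrix, components ordered R3, R2, R1:
  W8: (2, 1, 2)
  W6: (0, 3, 1)
  W4: (2, 3, 2)
  W5: (1, 2, 2)
(2) SAFE, for example via the order W5, W6, W8, W4.
Key observation: W5 marks the first exact bind of the order: its need (1, 2, 2) fits the free (1, 2, 2) with zero slack on a requested resource.
Walking it through:
  pool = (1, 2, 2)
  run W5 (needs (1, 2, 2), free (1, 2, 2)); after release of (0, 2, 1) the pool is (1, 4, 3)
  run W6 (needs (0, 3, 1), free (1, 4, 3)); after release of (2, 1, 0) the pool is (3, 5, 3)
  run W8 (needs (2, 1, 2), free (3, 5, 3)); after release of (1, 1, 1) the pool is (4, 6, 4)
  run W4 (needs (2, 3, 2), free (4, 6, 4)); after release of (0, 0, 1) the pool is (4, 6, 5)
(3) Precisely 2 of the possible complete orderings are safe sequences.


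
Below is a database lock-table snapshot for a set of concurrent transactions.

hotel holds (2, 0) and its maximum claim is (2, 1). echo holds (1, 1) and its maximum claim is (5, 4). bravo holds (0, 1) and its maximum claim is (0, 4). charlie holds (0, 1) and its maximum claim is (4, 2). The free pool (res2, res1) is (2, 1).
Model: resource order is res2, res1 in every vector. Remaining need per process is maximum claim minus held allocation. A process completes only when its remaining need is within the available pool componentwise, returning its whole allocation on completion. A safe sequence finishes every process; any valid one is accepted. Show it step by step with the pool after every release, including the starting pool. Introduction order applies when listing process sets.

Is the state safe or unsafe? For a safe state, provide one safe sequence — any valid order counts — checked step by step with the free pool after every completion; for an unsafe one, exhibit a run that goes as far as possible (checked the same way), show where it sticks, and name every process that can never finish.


The state is UNSAFE.
Key observation: the pool after hotel, charlie is (4, 2); every surviving request exceeds it in res1, so progress ends there.
The run hotel, charlie cannot be extended any further. Verifying each step:
  pool = (2, 1)
  run hotel (needs (0, 1), free (2, 1)); after release of (2, 0) the pool is (4, 1)
  run charlie (needs (4, 1), free (4, 1)); after release of (0, 1) the pool is (4, 2)
  blocked: echo wants (4, 3), pool (4, 2) — not enough res1
  blocked: bravo wants (0, 3), pool (4, 2) — not enough res1
Processes that can never finish: echo and bravo.


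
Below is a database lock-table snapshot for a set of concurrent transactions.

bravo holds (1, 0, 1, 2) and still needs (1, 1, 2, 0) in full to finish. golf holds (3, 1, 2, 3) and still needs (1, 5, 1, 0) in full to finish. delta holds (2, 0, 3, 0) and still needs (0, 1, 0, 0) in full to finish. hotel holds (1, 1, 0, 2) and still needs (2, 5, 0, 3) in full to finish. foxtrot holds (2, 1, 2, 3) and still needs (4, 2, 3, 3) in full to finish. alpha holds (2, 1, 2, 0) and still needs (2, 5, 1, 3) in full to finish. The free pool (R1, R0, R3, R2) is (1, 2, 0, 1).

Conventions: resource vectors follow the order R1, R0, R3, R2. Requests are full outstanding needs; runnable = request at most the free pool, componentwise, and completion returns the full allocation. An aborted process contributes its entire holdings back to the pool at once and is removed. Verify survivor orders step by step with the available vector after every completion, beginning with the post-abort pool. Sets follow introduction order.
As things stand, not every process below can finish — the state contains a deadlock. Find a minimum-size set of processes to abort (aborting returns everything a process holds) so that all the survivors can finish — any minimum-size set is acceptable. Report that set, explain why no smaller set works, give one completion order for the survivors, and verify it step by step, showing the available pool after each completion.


Abort golf and hotel.
Key observation: the returned (4, 2, 2, 5) from golf and hotel is what brings alpha — unrunnable before, under any order — into play at step 4.
Minimality, checking each single-abort alternative: bravo alone leaves golf blocked (short on R0); golf alone leaves hotel blocked (short on R0); delta alone leaves golf blocked (short on R0); hotel alone leaves golf blocked (short on R0); foxtrot alone leaves golf blocked (short on R0); alpha alone leaves golf blocked (short on R0).
One survivor order: delta, foxtrot, bravo, alpha. Verifying each step (post-abort pool first):
  pool = (5, 4, 2, 6)
  delta: need (0, 1, 0, 0) fits (5, 4, 2, 6); releases (2, 0, 3, 0), pool now (7, 4, 5, 6)
  foxtrot: need (4, 2, 3, 3) fits (7, 4, 5, 6); releases (2, 1, 2, 3), pool now (9, 5, 7, 9)
  bravo: need (1, 1, 2, 0) fits (9, 5, 7, 9); releases (1, 0, 1, 2), pool now (10, 5, 8, 11)
  alpha: need (2, 5, 1, 3) fits (10, 5, 8, 11); releases (2, 1, 2, 0), pool now (12, 6, 10, 11)


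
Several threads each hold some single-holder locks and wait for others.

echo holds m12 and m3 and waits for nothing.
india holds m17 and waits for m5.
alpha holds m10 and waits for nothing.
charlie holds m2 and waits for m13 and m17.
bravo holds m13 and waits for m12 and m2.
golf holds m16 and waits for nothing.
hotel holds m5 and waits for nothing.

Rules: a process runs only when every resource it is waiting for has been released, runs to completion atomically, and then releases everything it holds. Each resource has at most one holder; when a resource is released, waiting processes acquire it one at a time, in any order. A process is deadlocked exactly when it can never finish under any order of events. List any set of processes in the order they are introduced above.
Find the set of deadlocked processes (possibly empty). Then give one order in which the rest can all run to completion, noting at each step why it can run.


The deadlocked set is charlie and bravo.
Key observation: nobody on the ring charlie -> bravo -> charlie can start until another member finishes, which never happens; no other process is dragged down with it.
The rest can finish in the order alpha, hotel, echo, india, golf.
Verifying each step:
  alpha: no waits; runs immediately, freeing m10
  hotel: no waits; runs immediately, freeing m5
  echo: no waits; runs immediately, freeing m12 and m3
  india: everything it awaited (m5) is free; runs, freeing m17
  golf: no waits; runs immediately, freeing m16


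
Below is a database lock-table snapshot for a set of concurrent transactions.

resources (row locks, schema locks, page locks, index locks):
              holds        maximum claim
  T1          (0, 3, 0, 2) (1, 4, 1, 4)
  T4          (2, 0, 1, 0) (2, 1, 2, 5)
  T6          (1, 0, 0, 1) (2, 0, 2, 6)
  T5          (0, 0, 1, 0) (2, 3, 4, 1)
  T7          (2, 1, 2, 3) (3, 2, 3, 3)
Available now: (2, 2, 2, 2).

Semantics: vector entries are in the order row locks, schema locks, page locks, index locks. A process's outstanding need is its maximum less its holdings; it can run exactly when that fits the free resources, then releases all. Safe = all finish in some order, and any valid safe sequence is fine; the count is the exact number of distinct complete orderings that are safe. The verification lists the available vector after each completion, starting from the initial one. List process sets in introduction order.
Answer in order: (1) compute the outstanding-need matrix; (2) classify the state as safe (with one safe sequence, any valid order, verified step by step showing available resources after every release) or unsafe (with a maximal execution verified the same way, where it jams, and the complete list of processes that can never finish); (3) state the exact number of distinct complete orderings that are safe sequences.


(1) Remaining need (order row locks, schema locks, page locks, index locks):
  T1: (1, 1, 1, 2)
  T4: (0, 1, 1, 5)
  T6: (1, 0, 2, 5)
  T5: (2, 3, 3, 1)
  T7: (1, 1, 1, 0)
(2) SAFE. One safe sequence: T7, T5, T6, T1, T4.
Key observation: the first exact fit in this order is T5 — it needs (2, 3, 3, 1) with (4, 3, 4, 5) free, meeting a requested resource to the last unit.
Walking it through:
  pool = (2, 2, 2, 2)
  run T7 (needs (1, 1, 1, 0), free (2, 2, 2, 2)); after release of (2, 1, 2, 3) the pool is (4, 3, 4, 5)
  run T5 (needs (2, 3, 3, 1), free (4, 3, 4, 5)); after release of (0, 0, 1, 0) the pool is (4, 3, 5, 5)
  run T6 (needs (1, 0, 2, 5), free (4, 3, 5, 5)); after release of (1, 0, 0, 1) the pool is (5, 3, 5, 6)
  run T1 (needs (1, 1, 1, 2), free (5, 3, 5, 6)); after release of (0, 3, 0, 2) the pool is (5, 6, 5, 8)
  run T4 (needs (0, 1, 1, 5), free (5, 6, 5, 8)); after release of (2, 0, 1, 0) the pool is (7, 6, 6, 8)
(3) The exact count: 30 of the possible complete orderings are safe sequences.


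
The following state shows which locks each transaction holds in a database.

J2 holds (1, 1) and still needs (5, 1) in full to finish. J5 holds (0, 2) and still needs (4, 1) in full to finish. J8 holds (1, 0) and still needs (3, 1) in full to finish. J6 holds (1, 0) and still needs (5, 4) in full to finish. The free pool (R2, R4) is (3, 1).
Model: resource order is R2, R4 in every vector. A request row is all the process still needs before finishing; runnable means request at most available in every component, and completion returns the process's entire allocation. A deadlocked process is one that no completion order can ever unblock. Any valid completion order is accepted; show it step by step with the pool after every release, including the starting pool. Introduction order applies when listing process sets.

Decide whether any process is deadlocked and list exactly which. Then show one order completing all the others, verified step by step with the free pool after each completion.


The deadlocked set is J2 and J6.
Key observation: even finishing J8, J5 leaves just (4, 3) free — too little R2 for any of the remaining processes.
A valid finishing order for the others: J8, J5. Step-by-step check:
  pool = (3, 1)
  J8: need (3, 1) fits (3, 1); releases (1, 0), pool now (4, 1)
  J5: need (4, 1) fits (4, 1); releases (0, 2), pool now (4, 3)
The stuck group stays short no matter what:
  blocked: J2 wants (5, 1), pool (4, 3) — not enough R2
  blocked: J6 wants (5, 4), pool (4, 3) — not enough R2 and R4


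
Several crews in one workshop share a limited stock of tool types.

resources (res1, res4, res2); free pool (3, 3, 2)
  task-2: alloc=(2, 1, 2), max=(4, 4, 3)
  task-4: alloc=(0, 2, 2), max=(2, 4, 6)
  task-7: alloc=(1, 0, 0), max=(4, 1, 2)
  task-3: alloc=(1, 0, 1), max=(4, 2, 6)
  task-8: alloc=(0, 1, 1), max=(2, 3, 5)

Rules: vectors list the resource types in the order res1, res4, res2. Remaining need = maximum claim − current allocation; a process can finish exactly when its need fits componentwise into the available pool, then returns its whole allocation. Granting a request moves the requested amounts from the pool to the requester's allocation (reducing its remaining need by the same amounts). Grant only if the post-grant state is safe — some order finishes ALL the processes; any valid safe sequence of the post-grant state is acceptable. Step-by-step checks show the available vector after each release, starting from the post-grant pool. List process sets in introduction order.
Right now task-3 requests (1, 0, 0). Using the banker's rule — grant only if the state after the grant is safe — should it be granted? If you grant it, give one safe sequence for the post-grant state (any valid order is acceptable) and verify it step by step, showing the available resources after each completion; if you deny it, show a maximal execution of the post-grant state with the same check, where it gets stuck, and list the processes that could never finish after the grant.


GRANT: granting preserves safety; a valid post-grant sequence is task-2, task-7, task-8, task-4, task-3.
Key observation: with (2, 3, 2) left after the transfer, task-2 can run at once — the state stays safe.
Verifying the post-grant state step by step:
  pool = (2, 3, 2)
  run task-2 (needs (2, 3, 1), free (2, 3, 2)); after release of (2, 1, 2) the pool is (4, 4, 4)
  run task-7 (needs (3, 1, 2), free (4, 4, 4)); after release of (1, 0, 0) the pool is (5, 4, 4)
  run task-8 (needs (2, 2, 4), free (5, 4, 4)); after release of (0, 1, 1) the pool is (5, 5, 5)
  run task-4 (needs (2, 2, 4), free (5, 5, 5)); after release of (0, 2, 2) the pool is (5, 7, 7)
  run task-3 (needs (2, 2, 5), free (5, 7, 7)); after release of (2, 0, 1) the pool is (7, 7, 8)


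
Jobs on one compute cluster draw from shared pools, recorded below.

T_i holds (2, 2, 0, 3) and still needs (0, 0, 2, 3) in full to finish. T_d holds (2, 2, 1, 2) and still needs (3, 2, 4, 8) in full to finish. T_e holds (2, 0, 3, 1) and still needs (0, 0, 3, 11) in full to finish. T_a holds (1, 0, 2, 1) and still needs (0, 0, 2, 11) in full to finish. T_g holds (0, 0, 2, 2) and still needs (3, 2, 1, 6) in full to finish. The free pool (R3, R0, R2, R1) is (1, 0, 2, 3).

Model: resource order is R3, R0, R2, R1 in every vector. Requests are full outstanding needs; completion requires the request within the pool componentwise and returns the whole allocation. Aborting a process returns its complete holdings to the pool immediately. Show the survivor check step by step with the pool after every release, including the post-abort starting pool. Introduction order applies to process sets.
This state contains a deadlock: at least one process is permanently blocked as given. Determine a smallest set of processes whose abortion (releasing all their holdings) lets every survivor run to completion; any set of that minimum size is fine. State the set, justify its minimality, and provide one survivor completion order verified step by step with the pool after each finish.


Abort T_a.
Key observation: before aborting T_a, T_e was permanently blocked — no order could ever run it; afterwards it completes at step 4.
Why nothing smaller works: aborting no one leaves the state deadlocked as given.
Survivors finish in the order: T_i, T_g, T_d, T_e. Walking it through (pool after the aborts first):
  pool = (2, 0, 4, 4)
  T_i needs (0, 0, 2, 3) <= (2, 0, 4, 4) -> finishes; pool += (2, 2, 0, 3) = (4, 2, 4, 7)
  T_g needs (3, 2, 1, 6) <= (4, 2, 4, 7) -> finishes; pool += (0, 0, 2, 2) = (4, 2, 6, 9)
  T_d needs (3, 2, 4, 8) <= (4, 2, 6, 9) -> finishes; pool += (2, 2, 1, 2) = (6, 4, 7, 11)
  T_e needs (0, 0, 3, 11) <= (6, 4, 7, 11) -> finishes; pool += (2, 0, 3, 1) = (8, 4, 10, 12)


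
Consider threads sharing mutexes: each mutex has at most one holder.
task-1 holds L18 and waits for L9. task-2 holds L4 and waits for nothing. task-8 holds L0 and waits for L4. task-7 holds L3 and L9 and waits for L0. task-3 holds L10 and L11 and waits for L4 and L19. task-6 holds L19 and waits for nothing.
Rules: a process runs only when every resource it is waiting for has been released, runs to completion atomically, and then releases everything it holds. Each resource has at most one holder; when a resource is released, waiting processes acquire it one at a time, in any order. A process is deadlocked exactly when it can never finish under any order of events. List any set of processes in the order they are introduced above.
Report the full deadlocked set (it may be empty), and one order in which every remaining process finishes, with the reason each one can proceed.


No process is deadlocked.
Key observation: the waits form no ring: some process can always run, and its releases unblock the others one by one.
One completion order for the rest: task-2, task-8, task-6, task-3, task-7, task-1.
Check, step by step:
  run task-2 (it waits on nothing); releases L4
  task-8: everything it awaited (L4) is free; runs, freeing L0
  run task-6 (it waits on nothing); releases L19
  task-3: everything it awaited (L4 and L19) is free; runs, freeing L10 and L11
  task-7: everything it awaited (L0) is free; runs, freeing L3 and L9
  task-1: everything it awaited (L9) is free; runs, freeing L18


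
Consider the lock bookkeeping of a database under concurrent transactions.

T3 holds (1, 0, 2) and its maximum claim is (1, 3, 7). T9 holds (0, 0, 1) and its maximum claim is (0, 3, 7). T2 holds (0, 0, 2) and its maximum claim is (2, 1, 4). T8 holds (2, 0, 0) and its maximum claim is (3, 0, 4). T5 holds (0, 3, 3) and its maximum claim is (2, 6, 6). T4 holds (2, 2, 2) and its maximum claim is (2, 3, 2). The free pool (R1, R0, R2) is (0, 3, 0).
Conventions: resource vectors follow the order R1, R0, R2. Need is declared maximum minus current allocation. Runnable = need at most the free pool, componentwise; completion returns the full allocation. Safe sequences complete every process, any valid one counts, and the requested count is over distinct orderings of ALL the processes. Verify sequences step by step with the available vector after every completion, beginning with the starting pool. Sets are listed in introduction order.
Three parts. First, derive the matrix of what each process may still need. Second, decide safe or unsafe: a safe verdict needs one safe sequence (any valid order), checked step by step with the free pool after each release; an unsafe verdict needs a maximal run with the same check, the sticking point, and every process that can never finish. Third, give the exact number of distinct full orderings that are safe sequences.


(1) Need matrix, components ordered R1, R0, R2:
  T3: (0, 3, 5)
  T9: (0, 3, 6)
  T2: (2, 1, 2)
  T8: (1, 0, 4)
  T5: (2, 3, 3)
  T4: (0, 1, 0)
(2) SAFE, for example via the order T4, T2, T5, T9, T3, T8.
Key observation: T2 marks the first exact bind of the order: its need (2, 1, 2) fits the free (2, 5, 2) with zero slack on a requested resource.
Step-by-step check:
  pool = (0, 3, 0)
  T4 needs (0, 1, 0) <= (0, 3, 0) -> finishes; pool += (2, 2, 2) = (2, 5, 2)
  T2 needs (2, 1, 2) <= (2, 5, 2) -> finishes; pool += (0, 0, 2) = (2, 5, 4)
  T5 needs (2, 3, 3) <= (2, 5, 4) -> finishes; pool += (0, 3, 3) = (2, 8, 7)
  T9 needs (0, 3, 6) <= (2, 8, 7) -> finishes; pool += (0, 0, 1) = (2, 8, 8)
  T3 needs (0, 3, 5) <= (2, 8, 8) -> finishes; pool += (1, 0, 2) = (3, 8, 10)
  T8 needs (1, 0, 4) <= (3, 8, 10) -> finishes; pool += (2, 0, 0) = (5, 8, 10)
(3) The exact count: 8 of the possible complete orderings are safe sequences.


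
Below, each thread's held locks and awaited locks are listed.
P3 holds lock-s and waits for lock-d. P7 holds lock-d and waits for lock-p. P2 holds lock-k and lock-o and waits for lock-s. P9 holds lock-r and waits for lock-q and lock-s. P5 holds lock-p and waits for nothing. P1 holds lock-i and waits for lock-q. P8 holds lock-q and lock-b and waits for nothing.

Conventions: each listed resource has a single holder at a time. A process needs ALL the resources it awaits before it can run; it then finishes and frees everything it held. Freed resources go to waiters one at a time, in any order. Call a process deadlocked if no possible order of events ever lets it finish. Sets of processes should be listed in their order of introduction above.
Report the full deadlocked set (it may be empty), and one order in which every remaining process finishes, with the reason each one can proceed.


Nothing here is deadlocked.
Key observation: the waits form no ring: some process can always run, and its releases unblock the others one by one.
One completion order for the rest: P5, P7, P3, P8, P2, P1, P9.
Step-by-step check:
  P5 waits on nothing -> runs at once and releases lock-p
  P7: everything it awaited (lock-p) is free; runs, freeing lock-d
  P3: everything it awaited (lock-d) is free; runs, freeing lock-s
  P8 waits on nothing -> runs at once and releases lock-q and lock-b
  P2: everything it awaited (lock-s) is free; runs, freeing lock-k and lock-o
  P1: everything it awaited (lock-q) is free; runs, freeing lock-i
  P9: everything it awaited (lock-q and lock-s) is free; runs, freeing lock-r


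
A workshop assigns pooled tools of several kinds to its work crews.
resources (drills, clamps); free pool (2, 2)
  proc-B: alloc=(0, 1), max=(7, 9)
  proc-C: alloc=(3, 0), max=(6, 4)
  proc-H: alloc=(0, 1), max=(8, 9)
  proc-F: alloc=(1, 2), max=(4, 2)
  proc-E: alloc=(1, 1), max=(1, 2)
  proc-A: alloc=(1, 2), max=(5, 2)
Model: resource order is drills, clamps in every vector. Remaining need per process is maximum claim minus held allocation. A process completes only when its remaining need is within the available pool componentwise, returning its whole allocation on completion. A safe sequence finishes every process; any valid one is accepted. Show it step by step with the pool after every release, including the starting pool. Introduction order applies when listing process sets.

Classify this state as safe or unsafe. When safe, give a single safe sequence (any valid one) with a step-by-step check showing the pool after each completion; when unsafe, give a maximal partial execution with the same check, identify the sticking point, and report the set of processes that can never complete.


UNSAFE — no complete ordering exists.
Key observation: clamps is the bottleneck — with proc-E, proc-F, proc-C, proc-A done the pool holds (8, 7), short of every remaining need.
Going as far as possible: proc-E, proc-F, proc-C, proc-A; after that, nothing fits. Walking it through:
  pool = (2, 2)
  run proc-E (needs (0, 1), free (2, 2)); after release of (1, 1) the pool is (3, 3)
  run proc-F (needs (3, 0), free (3, 3)); after release of (1, 2) the pool is (4, 5)
  run proc-C (needs (3, 4), free (4, 5)); after release of (3, 0) the pool is (7, 5)
  run proc-A (needs (4, 0), free (7, 5)); after release of (1, 2) the pool is (8, 7)
  proc-B cannot run: need (7, 8) vs free (8, 7) (insufficient clamps)
  proc-H cannot run: need (8, 8) vs free (8, 7) (insufficient clamps)
Never able to finish: proc-B and proc-H.


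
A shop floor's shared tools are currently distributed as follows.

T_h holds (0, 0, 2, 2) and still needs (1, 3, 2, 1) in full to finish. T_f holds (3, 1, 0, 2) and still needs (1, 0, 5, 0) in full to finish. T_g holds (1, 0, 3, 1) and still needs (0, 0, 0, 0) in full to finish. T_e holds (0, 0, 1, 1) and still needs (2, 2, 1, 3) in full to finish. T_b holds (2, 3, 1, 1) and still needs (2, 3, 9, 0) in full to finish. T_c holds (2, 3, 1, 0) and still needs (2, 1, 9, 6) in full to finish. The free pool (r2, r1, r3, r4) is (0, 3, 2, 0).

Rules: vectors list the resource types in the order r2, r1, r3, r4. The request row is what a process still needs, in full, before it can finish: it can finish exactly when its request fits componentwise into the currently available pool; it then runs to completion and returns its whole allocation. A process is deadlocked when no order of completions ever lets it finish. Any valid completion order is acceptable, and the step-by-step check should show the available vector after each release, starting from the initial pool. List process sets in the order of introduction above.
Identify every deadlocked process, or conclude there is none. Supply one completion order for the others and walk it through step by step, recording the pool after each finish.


The deadlocked set is T_b and T_c.
Key observation: once T_g, T_f, T_e, T_h finish, the pool peaks at (4, 4, 8, 6) — and every remaining process still needs more r3 than that.
One completion order for the rest: T_g, T_f, T_e, T_h. Verifying each step:
  pool = (0, 3, 2, 0)
  T_g: need (0, 0, 0, 0) fits (0, 3, 2, 0); releases (1, 0, 3, 1), pool now (1, 3, 5, 1)
  T_f: need (1, 0, 5, 0) fits (1, 3, 5, 1); releases (3, 1, 0, 2), pool now (4, 4, 5, 3)
  T_e: need (2, 2, 1, 3) fits (4, 4, 5, 3); releases (0, 0, 1, 1), pool now (4, 4, 6, 4)
  T_h: need (1, 3, 2, 1) fits (4, 4, 6, 4); releases (0, 0, 2, 2), pool now (4, 4, 8, 6)
The stuck group stays short no matter what:
  T_b cannot run: need (2, 3, 9, 0) vs free (4, 4, 8, 6) (insufficient r3)
  T_c cannot run: need (2, 1, 9, 6) vs free (4, 4, 8, 6) (insufficient r3)


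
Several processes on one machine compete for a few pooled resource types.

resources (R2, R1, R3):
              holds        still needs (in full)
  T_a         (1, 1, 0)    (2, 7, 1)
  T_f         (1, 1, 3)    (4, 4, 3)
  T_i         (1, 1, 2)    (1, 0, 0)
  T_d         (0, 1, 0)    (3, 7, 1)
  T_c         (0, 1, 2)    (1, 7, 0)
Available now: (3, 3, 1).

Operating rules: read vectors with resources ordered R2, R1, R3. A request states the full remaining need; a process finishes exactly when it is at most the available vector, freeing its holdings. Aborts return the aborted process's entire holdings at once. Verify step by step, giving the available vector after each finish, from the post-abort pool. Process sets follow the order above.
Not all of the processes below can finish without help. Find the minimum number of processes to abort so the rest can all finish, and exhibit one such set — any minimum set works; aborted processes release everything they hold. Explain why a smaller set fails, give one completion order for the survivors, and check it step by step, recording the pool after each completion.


Abort T_d and T_c.
Key observation: the returned (0, 2, 2) from T_d and T_c is what brings T_a — unrunnable before, under any order — into play at step 3.
Why nothing smaller works — every single abort fails: T_a alone leaves T_d blocked (short on R1); T_f alone leaves T_a blocked (short on R1); T_i alone leaves T_a blocked (short on R1); T_d alone leaves T_a blocked (short on R1); T_c alone leaves T_a blocked (short on R1).
One survivor order: T_i, T_f, T_a. Verifying each step (post-abort pool first):
  pool = (3, 5, 3)
  T_i: need (1, 0, 0) fits (3, 5, 3); releases (1, 1, 2), pool now (4, 6, 5)
  T_f: need (4, 4, 3) fits (4, 6, 5); releases (1, 1, 3), pool now (5, 7, 8)
  T_a: need (2, 7, 1) fits (5, 7, 8); releases (1, 1, 0), pool now (6, 8, 8)


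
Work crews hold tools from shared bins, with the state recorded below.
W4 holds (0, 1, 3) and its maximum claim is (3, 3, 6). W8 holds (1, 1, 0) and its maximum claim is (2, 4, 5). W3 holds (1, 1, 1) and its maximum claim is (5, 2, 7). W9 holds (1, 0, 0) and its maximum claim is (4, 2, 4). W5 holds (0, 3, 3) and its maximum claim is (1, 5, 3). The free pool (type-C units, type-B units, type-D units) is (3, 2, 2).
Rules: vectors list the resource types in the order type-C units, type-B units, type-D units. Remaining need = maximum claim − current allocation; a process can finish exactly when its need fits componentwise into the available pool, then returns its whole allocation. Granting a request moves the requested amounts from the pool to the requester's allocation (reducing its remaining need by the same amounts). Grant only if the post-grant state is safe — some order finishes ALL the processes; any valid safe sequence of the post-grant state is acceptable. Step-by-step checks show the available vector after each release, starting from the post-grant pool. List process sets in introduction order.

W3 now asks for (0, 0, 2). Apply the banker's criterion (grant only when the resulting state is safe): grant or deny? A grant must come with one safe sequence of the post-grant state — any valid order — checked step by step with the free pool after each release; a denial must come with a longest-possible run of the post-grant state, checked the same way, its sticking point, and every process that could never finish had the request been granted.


GRANT — the state after the grant stays safe, e.g. via W5, W4, W9, W3, W8.
Key observation: the transfer keeps a workable pool ((3, 2, 0)); W5 starts the safe sequence.
Step-by-step check of the post-grant state:
  pool = (3, 2, 0)
  W5 needs (1, 2, 0) <= (3, 2, 0) -> finishes; pool += (0, 3, 3) = (3, 5, 3)
  W4 needs (3, 2, 3) <= (3, 5, 3) -> finishes; pool += (0, 1, 3) = (3, 6, 6)
  W9 needs (3, 2, 4) <= (3, 6, 6) -> finishes; pool += (1, 0, 0) = (4, 6, 6)
  W3 needs (4, 1, 4) <= (4, 6, 6) -> finishes; pool += (1, 1, 3) = (5, 7, 9)
  W8 needs (1, 3, 5) <= (5, 7, 9) -> finishes; pool += (1, 1, 0) = (6, 8, 9)


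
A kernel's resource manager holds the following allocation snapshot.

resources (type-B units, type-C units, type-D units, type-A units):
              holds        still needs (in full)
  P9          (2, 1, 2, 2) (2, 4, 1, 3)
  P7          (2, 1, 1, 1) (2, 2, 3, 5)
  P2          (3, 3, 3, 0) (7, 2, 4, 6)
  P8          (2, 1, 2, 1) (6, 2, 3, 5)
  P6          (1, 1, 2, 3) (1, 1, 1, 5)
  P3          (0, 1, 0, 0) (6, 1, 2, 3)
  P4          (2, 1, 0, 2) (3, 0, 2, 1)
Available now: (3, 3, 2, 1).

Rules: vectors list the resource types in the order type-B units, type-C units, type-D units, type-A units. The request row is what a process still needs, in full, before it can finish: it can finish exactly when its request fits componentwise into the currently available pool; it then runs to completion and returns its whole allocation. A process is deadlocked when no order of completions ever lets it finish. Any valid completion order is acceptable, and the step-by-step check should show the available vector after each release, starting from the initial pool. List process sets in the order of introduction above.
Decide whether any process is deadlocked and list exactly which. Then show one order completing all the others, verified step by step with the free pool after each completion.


The deadlocked set is empty.
Key observation: beginning at P4, releases accumulate fast enough that every process eventually fits.
A valid finishing order for the others: P4, P9, P8, P6, P2, P7, P3. Step-by-step check:
  pool = (3, 3, 2, 1)
  P4: need (3, 0, 2, 1) fits (3, 3, 2, 1); releases (2, 1, 0, 2), pool now (5, 4, 2, 3)
  P9: need (2, 4, 1, 3) fits (5, 4, 2, 3); releases (2, 1, 2, 2), pool now (7, 5, 4, 5)
  P8: need (6, 2, 3, 5) fits (7, 5, 4, 5); releases (2, 1, 2, 1), pool now (9, 6, 6, 6)
  P6: need (1, 1, 1, 5) fits (9, 6, 6, 6); releases (1, 1, 2, 3), pool now (10, 7, 8, 9)
  P2: need (7, 2, 4, 6) fits (10, 7, 8, 9); releases (3, 3, 3, 0), pool now (13, 10, 11, 9)
  P7: need (2, 2, 3, 5) fits (13, 10, 11, 9); releases (2, 1, 1, 1), pool now (15, 11, 12, 10)
  P3: need (6, 1, 2, 3) fits (15, 11, 12, 10); releases (0, 1, 0, 0), pool now (15, 12, 12, 10)


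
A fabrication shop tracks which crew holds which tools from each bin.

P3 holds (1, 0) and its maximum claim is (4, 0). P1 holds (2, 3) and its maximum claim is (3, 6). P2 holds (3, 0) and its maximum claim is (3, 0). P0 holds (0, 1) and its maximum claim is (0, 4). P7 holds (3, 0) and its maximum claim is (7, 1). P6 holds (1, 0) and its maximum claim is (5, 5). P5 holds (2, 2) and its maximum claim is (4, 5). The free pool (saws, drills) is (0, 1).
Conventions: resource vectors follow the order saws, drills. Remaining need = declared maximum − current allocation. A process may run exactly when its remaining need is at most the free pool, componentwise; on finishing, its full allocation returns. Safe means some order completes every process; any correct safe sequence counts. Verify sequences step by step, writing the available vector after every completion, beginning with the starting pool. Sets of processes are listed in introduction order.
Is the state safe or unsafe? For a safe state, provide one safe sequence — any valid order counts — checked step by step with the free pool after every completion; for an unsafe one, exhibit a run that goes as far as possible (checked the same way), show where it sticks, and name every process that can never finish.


The state is UNSAFE.
Key observation: once P2, P3, P7 finish, the pool peaks at (7, 1) — and every remaining process still needs more drills than that.
A maximal execution: P2, P3, P7 — then nothing else fits. Step-by-step check:
  pool = (0, 1)
  P2: need (0, 0) fits (0, 1); releases (3, 0), pool now (3, 1)
  P3: need (3, 0) fits (3, 1); releases (1, 0), pool now (4, 1)
  P7: need (4, 1) fits (4, 1); releases (3, 0), pool now (7, 1)
  P1 still needs (1, 3) but only (7, 1) is free — short on drills
  P0 still needs (0, 3) but only (7, 1) is free — short on drills
  P6 still needs (4, 5) but only (7, 1) is free — short on drills
  P5 still needs (2, 3) but only (7, 1) is free — short on drills
Permanently blocked: P1, P0, P6 and P5.


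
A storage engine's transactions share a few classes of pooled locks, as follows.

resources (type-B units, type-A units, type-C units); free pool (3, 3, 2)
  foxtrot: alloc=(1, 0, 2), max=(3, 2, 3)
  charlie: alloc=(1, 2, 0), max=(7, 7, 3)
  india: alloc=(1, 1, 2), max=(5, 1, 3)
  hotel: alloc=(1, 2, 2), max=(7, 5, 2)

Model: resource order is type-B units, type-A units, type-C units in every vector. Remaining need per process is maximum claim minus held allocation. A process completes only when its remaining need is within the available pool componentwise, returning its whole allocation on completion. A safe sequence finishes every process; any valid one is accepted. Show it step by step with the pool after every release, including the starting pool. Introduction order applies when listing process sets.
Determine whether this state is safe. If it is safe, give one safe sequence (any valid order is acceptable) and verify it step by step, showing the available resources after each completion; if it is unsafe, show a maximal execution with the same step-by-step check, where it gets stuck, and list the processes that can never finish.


The state is UNSAFE.
Key observation: after foxtrot, india complete, (5, 4, 6) is the best the pool ever gets, yet each leftover process wants more type-B units.
The run foxtrot, india cannot be extended any further. Check, step by step:
  pool = (3, 3, 2)
  run foxtrot (needs (2, 2, 1), free (3, 3, 2)); after release of (1, 0, 2) the pool is (4, 3, 4)
  run india (needs (4, 0, 1), free (4, 3, 4)); after release of (1, 1, 2) the pool is (5, 4, 6)
  charlie still needs (6, 5, 3) but only (5, 4, 6) is free — short on type-B units and type-A units
  hotel still needs (6, 3, 0) but only (5, 4, 6) is free — short on type-B units
Permanently blocked: charlie and hotel.
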